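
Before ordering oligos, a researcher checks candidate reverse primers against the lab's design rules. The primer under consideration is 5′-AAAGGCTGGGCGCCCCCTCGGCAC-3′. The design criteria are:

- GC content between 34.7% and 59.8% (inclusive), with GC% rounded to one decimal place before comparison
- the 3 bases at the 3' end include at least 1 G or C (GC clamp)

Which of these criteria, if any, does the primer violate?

Base counts: A=4, T=2, G=8, C=10 (length 24).
GC content: GC 18/24 = 75.0%, outside 34.7–59.8% ✗
GC clamp: 3' end CAC has 2 G/C ✓

Fails: GC content.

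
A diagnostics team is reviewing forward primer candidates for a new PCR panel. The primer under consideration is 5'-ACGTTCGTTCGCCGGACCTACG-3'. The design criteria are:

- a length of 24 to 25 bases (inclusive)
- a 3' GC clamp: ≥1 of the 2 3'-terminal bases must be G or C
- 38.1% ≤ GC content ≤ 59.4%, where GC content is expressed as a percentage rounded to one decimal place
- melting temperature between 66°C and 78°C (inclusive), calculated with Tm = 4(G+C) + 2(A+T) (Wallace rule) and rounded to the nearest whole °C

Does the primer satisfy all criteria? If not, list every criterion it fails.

Fails: length, GC content.

Base counts: A=3, T=5, G=6, C=8 (length 22).
length: length 22, outside 24–25 ✗
GC clamp: 3' end CG has 2 G/C ✓
GC content: GC 14/22 = 63.6%, outside 38.1–59.4% ✗
Tm: Tm = 2·8 + 4·14 = 72°C ✓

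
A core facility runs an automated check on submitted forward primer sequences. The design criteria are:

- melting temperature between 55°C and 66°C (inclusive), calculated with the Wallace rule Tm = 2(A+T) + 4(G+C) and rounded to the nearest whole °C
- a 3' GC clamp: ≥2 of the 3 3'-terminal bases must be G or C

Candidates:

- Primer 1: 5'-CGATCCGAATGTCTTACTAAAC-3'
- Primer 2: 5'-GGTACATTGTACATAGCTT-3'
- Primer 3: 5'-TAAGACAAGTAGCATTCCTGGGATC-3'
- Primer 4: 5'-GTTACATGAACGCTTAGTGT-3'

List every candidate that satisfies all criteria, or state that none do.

None of the candidates satisfy all criteria.

Primer 1 (22 nt, A=7 T=6 G=3 C=6): Tm = 2·13 + 4·9 = 62°C ✓; 3' end AAC has 1 G/C, need ≥2 ✗ — fails.
Primer 2 (19 nt, A=5 T=7 G=4 C=3): Tm = 2·12 + 4·7 = 52°C, outside 55–66°C ✗; 3' end CTT has 1 G/C, need ≥2 ✗ — fails.
Primer 3 (25 nt, A=8 T=6 G=6 C=5): Tm = 2·14 + 4·11 = 72°C, outside 55–66°C ✗; 3' end ATC has 1 G/C, need ≥2 ✗ — fails.
Primer 4 (20 nt, A=5 T=7 G=5 C=3): Tm = 2·12 + 4·8 = 56°C ✓; 3' end TGT has 1 G/C, need ≥2 ✗ — fails.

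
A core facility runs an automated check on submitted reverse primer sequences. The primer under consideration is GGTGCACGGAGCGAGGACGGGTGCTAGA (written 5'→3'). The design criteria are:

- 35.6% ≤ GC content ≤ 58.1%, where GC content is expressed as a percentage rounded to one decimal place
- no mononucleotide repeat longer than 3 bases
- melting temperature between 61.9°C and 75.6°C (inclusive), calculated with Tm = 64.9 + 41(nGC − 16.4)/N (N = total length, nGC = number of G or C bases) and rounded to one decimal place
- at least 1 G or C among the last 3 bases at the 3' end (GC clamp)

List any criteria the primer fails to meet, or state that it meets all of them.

Base counts: A=6, T=3, G=14, C=5 (length 28).
GC content: GC 19/28 = 67.9%, outside 35.6–58.1% ✗
homopolymer run: longest run = 3 ✓
Tm: Tm = 64.9 + 41·(19 − 16.4)/28 = 68.7°C ✓
GC clamp: 3' end AGA has 1 G/C ✓

Fails: GC content.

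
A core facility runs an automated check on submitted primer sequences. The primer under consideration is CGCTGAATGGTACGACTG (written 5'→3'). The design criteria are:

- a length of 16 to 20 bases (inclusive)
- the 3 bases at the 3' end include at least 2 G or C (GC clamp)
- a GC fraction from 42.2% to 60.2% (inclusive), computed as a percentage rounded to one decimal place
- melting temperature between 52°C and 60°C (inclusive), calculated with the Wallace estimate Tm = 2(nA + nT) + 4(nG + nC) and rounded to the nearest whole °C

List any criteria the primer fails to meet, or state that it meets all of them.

Meets all criteria.

Base counts: A=4, T=4, G=6, C=4 (length 18).
length: length 18 ✓
GC clamp: 3' end CTG has 2 G/C ✓
GC content: GC 10/18 = 55.6% ✓
Tm: Tm = 2·8 + 4·10 = 56°C ✓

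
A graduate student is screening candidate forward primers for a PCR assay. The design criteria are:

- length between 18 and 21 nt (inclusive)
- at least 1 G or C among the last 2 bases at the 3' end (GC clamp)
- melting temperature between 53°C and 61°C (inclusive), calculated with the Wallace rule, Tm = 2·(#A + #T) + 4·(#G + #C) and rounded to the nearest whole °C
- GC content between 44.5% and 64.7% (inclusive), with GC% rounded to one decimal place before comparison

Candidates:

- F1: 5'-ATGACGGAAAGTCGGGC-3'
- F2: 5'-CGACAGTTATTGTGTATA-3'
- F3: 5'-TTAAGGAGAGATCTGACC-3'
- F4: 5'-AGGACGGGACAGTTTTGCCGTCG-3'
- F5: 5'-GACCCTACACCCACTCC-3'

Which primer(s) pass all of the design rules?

None of the candidates satisfy all criteria.

F1 (17 nt, A=5 T=2 G=7 C=3): length 17, outside 18–21 ✗; 3' end GC has 2 G/C ✓; Tm = 2·7 + 4·10 = 54°C ✓; GC 10/17 = 58.8% ✓ — fails.
F2 (18 nt, A=5 T=7 G=4 C=2): length 18 ✓; 3' end TA has 0 G/C, need ≥1 ✗; Tm = 2·12 + 4·6 = 48°C, outside 53–61°C ✗; GC 6/18 = 33.3%, outside 44.5–64.7% ✗ — fails.
F3 (18 nt, A=6 T=4 G=5 C=3): length 18 ✓; 3' end CC has 2 G/C ✓; Tm = 2·10 + 4·8 = 52°C, outside 53–61°C ✗; GC 8/18 = 44.4%, outside 44.5–64.7% ✗ — fails.
F4 (23 nt, A=4 T=5 G=9 C=5): length 23, outside 18–21 ✗; 3' end CG has 2 G/C ✓; Tm = 2·9 + 4·14 = 74°C, outside 53–61°C ✗; GC 14/23 = 60.9% ✓ — fails.
F5 (17 nt, A=4 T=2 G=1 C=10): length 17, outside 18–21 ✗; 3' end CC has 2 G/C ✓; Tm = 2·6 + 4·11 = 56°C ✓; GC 11/17 = 64.7% ✓ — fails.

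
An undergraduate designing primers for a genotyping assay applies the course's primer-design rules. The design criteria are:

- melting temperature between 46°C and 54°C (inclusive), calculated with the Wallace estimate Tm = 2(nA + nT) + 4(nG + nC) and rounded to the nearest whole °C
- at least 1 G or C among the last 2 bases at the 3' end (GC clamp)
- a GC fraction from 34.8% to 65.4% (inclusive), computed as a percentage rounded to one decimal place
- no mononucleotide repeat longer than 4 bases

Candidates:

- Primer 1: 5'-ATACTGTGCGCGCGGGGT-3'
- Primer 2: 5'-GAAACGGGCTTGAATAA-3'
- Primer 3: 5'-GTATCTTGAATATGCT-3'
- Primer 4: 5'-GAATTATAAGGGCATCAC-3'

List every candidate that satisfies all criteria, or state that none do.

Primer 4 only.

Primer 1 (18 nt, A=2 T=4 G=8 C=4): Tm = 2·6 + 4·12 = 60°C, outside 46–54°C ✗; 3' end GT has 1 G/C ✓; GC 12/18 = 66.7%, outside 34.8–65.4% ✗; longest run = 4 ✓ — fails.
Primer 2 (17 nt, A=7 T=3 G=5 C=2): Tm = 2·10 + 4·7 = 48°C ✓; 3' end AA has 0 G/C, need ≥1 ✗; GC 7/17 = 41.2% ✓; longest run = 3 ✓ — fails.
Primer 3 (16 nt, A=4 T=7 G=3 C=2): Tm = 2·11 + 4·5 = 42°C, outside 46–54°C ✗; 3' end CT has 1 G/C ✓; GC 5/16 = 31.3%, outside 34.8–65.4% ✗; longest run = 2 ✓ — fails.
Primer 4 (18 nt, A=7 T=4 G=4 C=3): Tm = 2·11 + 4·7 = 50°C ✓; 3' end AC has 1 G/C ✓; GC 7/18 = 38.9% ✓; longest run = 3 ✓ — passes.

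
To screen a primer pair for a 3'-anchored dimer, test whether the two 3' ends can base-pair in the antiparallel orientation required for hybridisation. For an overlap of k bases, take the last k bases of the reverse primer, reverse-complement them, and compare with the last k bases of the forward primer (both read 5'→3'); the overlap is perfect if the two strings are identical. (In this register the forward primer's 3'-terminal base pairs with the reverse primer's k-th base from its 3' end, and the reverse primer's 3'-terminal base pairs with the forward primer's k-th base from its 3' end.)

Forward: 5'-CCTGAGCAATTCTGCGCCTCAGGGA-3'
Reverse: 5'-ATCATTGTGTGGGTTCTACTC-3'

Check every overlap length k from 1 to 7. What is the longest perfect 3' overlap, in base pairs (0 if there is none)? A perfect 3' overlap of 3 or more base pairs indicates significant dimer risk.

Longest perfect overlap: 2 complementary base pairs; below the dimer-risk threshold (threshold 3).

Last 7 bases (5'→3') — forward …TCAGGGA, reverse …TCTACTC.
Reverse complement of the reverse primer's last 7 bases: GAGTAGA; its first k bases are the reverse complement of the reverse primer's last k bases, so a perfect k-base overlap needs the forward primer's last k bases to equal them.
Comparing (forward last k vs required): k=1: A vs G ✗; k=2: GA vs GA ✓; k=3: GGA vs GAG ✗; k=4: GGGA vs GAGT ✗; k=5: AGGGA vs GAGTA ✗; k=6: CAGGGA vs GAGTAG ✗; k=7: TCAGGGA vs GAGTAGA ✗.
Only k = 2 is perfect, so the longest perfect 3' overlap is 2.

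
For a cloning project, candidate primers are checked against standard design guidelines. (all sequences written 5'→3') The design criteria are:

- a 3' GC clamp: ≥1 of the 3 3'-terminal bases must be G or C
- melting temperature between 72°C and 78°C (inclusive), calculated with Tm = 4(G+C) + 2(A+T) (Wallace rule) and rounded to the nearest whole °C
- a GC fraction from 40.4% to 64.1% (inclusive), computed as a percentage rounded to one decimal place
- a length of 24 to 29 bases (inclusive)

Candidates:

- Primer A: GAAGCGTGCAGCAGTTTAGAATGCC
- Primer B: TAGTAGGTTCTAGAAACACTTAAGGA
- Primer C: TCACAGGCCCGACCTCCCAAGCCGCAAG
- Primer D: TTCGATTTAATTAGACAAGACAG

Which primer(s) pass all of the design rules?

Primer A (25 nt, A=7 T=5 G=8 C=5): 3' end GCC has 3 G/C ✓; Tm = 2·12 + 4·13 = 76°C ✓; GC 13/25 = 52.0% ✓; length 25 ✓ — passes.
Primer B (26 nt, A=10 T=7 G=6 C=3): 3' end GGA has 2 G/C ✓; Tm = 2·17 + 4·9 = 70°C, outside 72–78°C ✗; GC 9/26 = 34.6%, outside 40.4–64.1% ✗; length 26 ✓ — fails.
Primer C (28 nt, A=7 T=2 G=6 C=13): 3' end AAG has 1 G/C ✓; Tm = 2·9 + 4·19 = 94°C, outside 72–78°C ✗; GC 19/28 = 67.9%, outside 40.4–64.1% ✗; length 28 ✓ — fails.
Primer D (23 nt, A=9 T=7 G=4 C=3): 3' end CAG has 2 G/C ✓; Tm = 2·16 + 4·7 = 60°C, outside 72–78°C ✗; GC 7/23 = 30.4%, outside 40.4–64.1% ✗; length 23, outside 24–29 ✗ — fails.

Primer A only.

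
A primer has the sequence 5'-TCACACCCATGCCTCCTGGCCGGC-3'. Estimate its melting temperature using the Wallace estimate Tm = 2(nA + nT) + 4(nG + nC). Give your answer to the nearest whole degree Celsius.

Base counts: A=3, T=4, G=5, C=12 (length 24).
Tm = 2·(3+4) + 4·(5+12) = 2·7 + 4·17 = 14 + 68 = 82°C.

82°C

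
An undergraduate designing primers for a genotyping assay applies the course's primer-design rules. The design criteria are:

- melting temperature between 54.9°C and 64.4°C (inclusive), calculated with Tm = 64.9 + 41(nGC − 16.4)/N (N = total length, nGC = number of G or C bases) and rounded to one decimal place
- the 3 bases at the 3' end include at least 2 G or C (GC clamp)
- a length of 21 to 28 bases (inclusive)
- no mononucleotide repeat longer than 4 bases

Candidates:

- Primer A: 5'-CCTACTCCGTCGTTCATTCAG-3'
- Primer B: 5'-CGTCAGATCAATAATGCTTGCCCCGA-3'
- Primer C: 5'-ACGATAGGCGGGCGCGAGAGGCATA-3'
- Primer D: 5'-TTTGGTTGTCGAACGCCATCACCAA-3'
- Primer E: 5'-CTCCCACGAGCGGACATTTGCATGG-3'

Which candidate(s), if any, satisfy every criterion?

Primer B and Primer E.

Primer A (21 nt, A=3 T=7 G=3 C=8): Tm = 64.9 + 41·(11 − 16.4)/21 = 54.4°C, outside 54.9–64.4°C ✗; 3' end CAG has 2 G/C ✓; length 21 ✓; longest run = 2 ✓ — fails.
Primer B (26 nt, A=7 T=6 G=5 C=8): Tm = 64.9 + 41·(13 − 16.4)/26 = 59.5°C ✓; 3' end CGA has 2 G/C ✓; length 26 ✓; longest run = 4 ✓ — passes.
Primer C (25 nt, A=7 T=2 G=11 C=5): Tm = 64.9 + 41·(16 − 16.4)/25 = 64.2°C ✓; 3' end ATA has 0 G/C, need ≥2 ✗; length 25 ✓; longest run = 3 ✓ — fails.
Primer D (25 nt, A=6 T=7 G=5 C=7): Tm = 64.9 + 41·(12 − 16.4)/25 = 57.7°C ✓; 3' end CAA has 1 G/C, need ≥2 ✗; length 25 ✓; longest run = 3 ✓ — fails.
Primer E (25 nt, A=5 T=5 G=7 C=8): Tm = 64.9 + 41·(15 − 16.4)/25 = 62.6°C ✓; 3' end TGG has 2 G/C ✓; length 25 ✓; longest run = 3 ✓ — passes.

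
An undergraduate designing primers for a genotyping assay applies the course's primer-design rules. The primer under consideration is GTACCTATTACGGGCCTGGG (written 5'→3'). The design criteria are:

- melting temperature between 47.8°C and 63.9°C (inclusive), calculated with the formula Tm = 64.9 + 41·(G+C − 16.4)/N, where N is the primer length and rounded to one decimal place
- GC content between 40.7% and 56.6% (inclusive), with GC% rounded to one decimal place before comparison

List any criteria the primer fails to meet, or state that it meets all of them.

Fails: GC content.

Base counts: A=3, T=5, G=7, C=5 (length 20).
Tm: Tm = 64.9 + 41·(12 − 16.4)/20 = 55.9°C ✓
GC content: GC 12/20 = 60.0%, outside 40.7–56.6% ✗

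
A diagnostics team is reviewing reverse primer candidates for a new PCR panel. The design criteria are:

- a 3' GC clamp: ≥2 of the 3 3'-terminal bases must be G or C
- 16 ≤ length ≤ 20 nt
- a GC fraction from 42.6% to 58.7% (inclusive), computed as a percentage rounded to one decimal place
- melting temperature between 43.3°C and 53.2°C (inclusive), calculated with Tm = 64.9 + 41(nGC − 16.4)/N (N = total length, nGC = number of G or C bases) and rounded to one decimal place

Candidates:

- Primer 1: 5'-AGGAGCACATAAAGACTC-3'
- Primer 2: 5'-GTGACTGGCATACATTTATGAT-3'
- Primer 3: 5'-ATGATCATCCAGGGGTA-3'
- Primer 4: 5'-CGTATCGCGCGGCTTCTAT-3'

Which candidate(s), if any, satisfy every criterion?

Primer 1 (18 nt, A=8 T=2 G=4 C=4): 3' end CTC has 2 G/C ✓; length 18 ✓; GC 8/18 = 44.4% ✓; Tm = 64.9 + 41·(8 − 16.4)/18 = 45.8°C ✓ — passes.
Primer 2 (22 nt, A=6 T=8 G=5 C=3): 3' end GAT has 1 G/C, need ≥2 ✗; length 22, outside 16–20 ✗; GC 8/22 = 36.4%, outside 42.6–58.7% ✗; Tm = 64.9 + 41·(8 − 16.4)/22 = 49.2°C ✓ — fails.
Primer 3 (17 nt, A=5 T=4 G=5 C=3): 3' end GTA has 1 G/C, need ≥2 ✗; length 17 ✓; GC 8/17 = 47.1% ✓; Tm = 64.9 + 41·(8 − 16.4)/17 = 44.6°C ✓ — fails.
Primer 4 (19 nt, A=2 T=6 G=5 C=6): 3' end TAT has 0 G/C, need ≥2 ✗; length 19 ✓; GC 11/19 = 57.9% ✓; Tm = 64.9 + 41·(11 − 16.4)/19 = 53.2°C ✓ — fails.

Primer 1 only.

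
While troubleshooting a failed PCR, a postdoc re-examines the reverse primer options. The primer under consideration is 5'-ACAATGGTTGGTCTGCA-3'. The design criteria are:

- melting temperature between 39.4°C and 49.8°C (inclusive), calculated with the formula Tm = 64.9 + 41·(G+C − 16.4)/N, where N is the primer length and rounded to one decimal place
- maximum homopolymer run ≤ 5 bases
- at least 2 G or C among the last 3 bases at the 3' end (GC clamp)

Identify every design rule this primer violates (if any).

Base counts: A=4, T=5, G=5, C=3 (length 17).
Tm: Tm = 64.9 + 41·(8 − 16.4)/17 = 44.6°C ✓
homopolymer run: longest run = 2 ✓
GC clamp: 3' end GCA has 2 G/C ✓

Meets all criteria.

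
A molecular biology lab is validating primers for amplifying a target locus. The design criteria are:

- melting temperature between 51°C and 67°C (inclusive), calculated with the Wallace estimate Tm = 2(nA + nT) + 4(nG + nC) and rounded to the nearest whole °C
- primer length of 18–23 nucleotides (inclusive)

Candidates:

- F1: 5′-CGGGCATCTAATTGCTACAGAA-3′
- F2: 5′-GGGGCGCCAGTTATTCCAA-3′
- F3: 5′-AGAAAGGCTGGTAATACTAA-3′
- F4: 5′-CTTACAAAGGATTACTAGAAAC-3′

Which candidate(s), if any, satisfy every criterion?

F1, F2, F3 and F4.

F1 (22 nt, A=7 T=5 G=5 C=5): Tm = 2·12 + 4·10 = 64°C ✓; length 22 ✓ — passes.
F2 (19 nt, A=4 T=4 G=6 C=5): Tm = 2·8 + 4·11 = 60°C ✓; length 19 ✓ — passes.
F3 (20 nt, A=9 T=4 G=5 C=2): Tm = 2·13 + 4·7 = 54°C ✓; length 20 ✓ — passes.
F4 (22 nt, A=10 T=5 G=3 C=4): Tm = 2·15 + 4·7 = 58°C ✓; length 22 ✓ — passes.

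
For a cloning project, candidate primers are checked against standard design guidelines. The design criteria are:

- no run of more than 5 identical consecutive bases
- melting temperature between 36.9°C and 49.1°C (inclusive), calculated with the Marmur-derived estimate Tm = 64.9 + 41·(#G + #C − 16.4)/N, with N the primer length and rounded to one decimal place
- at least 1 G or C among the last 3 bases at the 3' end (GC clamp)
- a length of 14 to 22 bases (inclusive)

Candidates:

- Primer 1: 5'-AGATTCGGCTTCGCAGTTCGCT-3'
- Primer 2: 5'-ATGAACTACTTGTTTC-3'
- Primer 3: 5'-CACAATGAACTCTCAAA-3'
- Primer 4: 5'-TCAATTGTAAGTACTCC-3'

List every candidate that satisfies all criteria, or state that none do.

Primer 4 only.

Primer 1 (22 nt, A=3 T=7 G=6 C=6): longest run = 2 ✓; Tm = 64.9 + 41·(12 − 16.4)/22 = 56.7°C, outside 36.9–49.1°C ✗; 3' end GCT has 2 G/C ✓; length 22 ✓ — fails.
Primer 2 (16 nt, A=4 T=7 G=2 C=3): longest run = 3 ✓; Tm = 64.9 + 41·(5 − 16.4)/16 = 35.7°C, outside 36.9–49.1°C ✗; 3' end TTC has 1 G/C ✓; length 16 ✓ — fails.
Primer 3 (17 nt, A=8 T=3 G=1 C=5): longest run = 3 ✓; Tm = 64.9 + 41·(6 − 16.4)/17 = 39.8°C ✓; 3' end AAA has 0 G/C, need ≥1 ✗; length 17 ✓ — fails.
Primer 4 (17 nt, A=5 T=6 G=2 C=4): longest run = 2 ✓; Tm = 64.9 + 41·(6 − 16.4)/17 = 39.8°C ✓; 3' end TCC has 2 G/C ✓; length 17 ✓ — passes.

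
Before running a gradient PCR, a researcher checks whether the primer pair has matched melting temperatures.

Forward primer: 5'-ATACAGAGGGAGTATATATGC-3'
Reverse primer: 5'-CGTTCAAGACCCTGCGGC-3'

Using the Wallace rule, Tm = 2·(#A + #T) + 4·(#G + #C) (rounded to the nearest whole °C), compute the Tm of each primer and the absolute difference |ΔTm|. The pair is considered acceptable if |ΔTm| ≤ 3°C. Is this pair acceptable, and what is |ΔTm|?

Forward: A=8 T=5 G=6 C=2 → Tm = 2·13 + 4·8 = 58°C.
Reverse: A=3 T=3 G=5 C=7 → Tm = 2·6 + 4·12 = 60°C.
|ΔTm| = |58 − 60| = 2°C, ≤ 3°C.

|ΔTm| = 2°C; the pair is acceptable.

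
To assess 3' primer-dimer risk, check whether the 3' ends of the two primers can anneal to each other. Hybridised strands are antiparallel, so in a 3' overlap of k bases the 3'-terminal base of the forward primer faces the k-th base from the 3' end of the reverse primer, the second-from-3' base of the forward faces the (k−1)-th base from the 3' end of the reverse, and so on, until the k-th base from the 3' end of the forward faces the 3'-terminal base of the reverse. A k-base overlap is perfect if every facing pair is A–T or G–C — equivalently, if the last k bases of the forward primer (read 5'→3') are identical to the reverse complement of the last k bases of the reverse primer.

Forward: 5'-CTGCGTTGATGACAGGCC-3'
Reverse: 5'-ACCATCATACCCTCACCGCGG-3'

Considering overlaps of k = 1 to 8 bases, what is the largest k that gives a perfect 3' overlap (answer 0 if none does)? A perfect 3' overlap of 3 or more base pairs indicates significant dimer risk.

Last 8 bases (5'→3') — forward …GACAGGCC, reverse …CACCGCGG.
Reverse complement of the reverse primer's last 8 bases: CCGCGGTG; its first k bases are the reverse complement of the reverse primer's last k bases, so a perfect k-base overlap needs the forward primer's last k bases to equal them.
Comparing (forward last k vs required): k=1: C vs C ✓; k=2: CC vs CC ✓; k=3: GCC vs CCG ✗; k=4: GGCC vs CCGC ✗; k=5: AGGCC vs CCGCG ✗; k=6: CAGGCC vs CCGCGG ✗; k=7: ACAGGCC vs CCGCGGT ✗; k=8: GACAGGCC vs CCGCGGTG ✗.
Perfect overlaps at k = 1, 2; the largest is 2.

Longest perfect overlap: 2 complementary base pairs; below the dimer-risk threshold (threshold 3).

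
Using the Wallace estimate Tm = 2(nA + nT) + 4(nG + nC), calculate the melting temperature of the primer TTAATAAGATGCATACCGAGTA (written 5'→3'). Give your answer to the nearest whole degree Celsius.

58°C

Base counts: A=9, T=6, G=4, C=3 (length 22).
Tm = 2·(9+6) + 4·(4+3) = 2·15 + 4·7 = 30 + 28 = 58°C.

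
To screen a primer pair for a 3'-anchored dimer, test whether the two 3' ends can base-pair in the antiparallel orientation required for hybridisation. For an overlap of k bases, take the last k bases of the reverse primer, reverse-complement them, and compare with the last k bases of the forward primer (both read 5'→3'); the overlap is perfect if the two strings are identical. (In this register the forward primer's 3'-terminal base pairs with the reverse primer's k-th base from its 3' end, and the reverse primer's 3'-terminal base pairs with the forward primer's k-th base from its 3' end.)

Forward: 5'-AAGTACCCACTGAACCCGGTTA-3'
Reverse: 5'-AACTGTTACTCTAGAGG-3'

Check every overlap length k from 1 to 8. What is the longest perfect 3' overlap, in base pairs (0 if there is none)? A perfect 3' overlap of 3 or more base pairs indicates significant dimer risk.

Last 8 bases (5'→3') — forward …CCCGGTTA, reverse …TCTAGAGG.
Reverse complement of the reverse primer's last 8 bases: CCTCTAGA; its first k bases are the reverse complement of the reverse primer's last k bases, so a perfect k-base overlap needs the forward primer's last k bases to equal them.
Comparing (forward last k vs required): k=1: A vs C ✗; k=2: TA vs CC ✗; k=3: TTA vs CCT ✗; k=4: GTTA vs CCTC ✗; k=5: GGTTA vs CCTCT ✗; k=6: CGGTTA vs CCTCTA ✗; k=7: CCGGTTA vs CCTCTAG ✗; k=8: CCCGGTTA vs CCTCTAGA ✗.
No overlap length from 1 to 8 is perfect, so the longest perfect 3' overlap is 0.

Longest perfect overlap: 0 complementary base pairs; below the dimer-risk threshold (threshold 3).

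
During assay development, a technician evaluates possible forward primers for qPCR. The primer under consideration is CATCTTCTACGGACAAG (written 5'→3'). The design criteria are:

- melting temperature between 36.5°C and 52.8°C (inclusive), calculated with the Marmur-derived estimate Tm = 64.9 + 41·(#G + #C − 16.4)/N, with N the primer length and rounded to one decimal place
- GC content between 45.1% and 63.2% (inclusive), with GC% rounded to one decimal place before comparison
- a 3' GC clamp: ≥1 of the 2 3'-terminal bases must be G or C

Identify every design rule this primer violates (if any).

Meets all criteria.

Base counts: A=5, T=4, G=3, C=5 (length 17).
Tm: Tm = 64.9 + 41·(8 − 16.4)/17 = 44.6°C ✓
GC content: GC 8/17 = 47.1% ✓
GC clamp: 3' end AG has 1 G/C ✓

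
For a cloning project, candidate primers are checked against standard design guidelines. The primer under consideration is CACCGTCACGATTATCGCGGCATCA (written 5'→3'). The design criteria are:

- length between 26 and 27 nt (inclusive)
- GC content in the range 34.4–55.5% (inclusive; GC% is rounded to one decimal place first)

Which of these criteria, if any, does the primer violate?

Base counts: A=6, T=5, G=5, C=9 (length 25).
length: length 25, outside 26–27 ✗
GC content: GC 14/25 = 56.0%, outside 34.4–55.5% ✗

Fails: length, GC content.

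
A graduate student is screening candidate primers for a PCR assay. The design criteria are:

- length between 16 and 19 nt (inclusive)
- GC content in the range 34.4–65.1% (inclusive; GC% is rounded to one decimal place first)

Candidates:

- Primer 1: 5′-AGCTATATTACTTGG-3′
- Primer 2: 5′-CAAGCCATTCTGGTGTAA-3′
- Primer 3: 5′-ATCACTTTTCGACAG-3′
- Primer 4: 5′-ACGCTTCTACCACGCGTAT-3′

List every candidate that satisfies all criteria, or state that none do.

Primer 1 (15 nt, A=4 T=6 G=3 C=2): length 15, outside 16–19 ✗; GC 5/15 = 33.3%, outside 34.4–65.1% ✗ — fails.
Primer 2 (18 nt, A=5 T=5 G=4 C=4): length 18 ✓; GC 8/18 = 44.4% ✓ — passes.
Primer 3 (15 nt, A=4 T=5 G=2 C=4): length 15, outside 16–19 ✗; GC 6/15 = 40.0% ✓ — fails.
Primer 4 (19 nt, A=4 T=5 G=3 C=7): length 19 ✓; GC 10/19 = 52.6% ✓ — passes.

Primer 2 and Primer 4.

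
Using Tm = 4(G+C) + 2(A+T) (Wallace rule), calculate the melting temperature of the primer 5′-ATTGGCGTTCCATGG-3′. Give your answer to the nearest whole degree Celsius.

46°C

Base counts: A=2, T=5, G=5, C=3 (length 15).
Tm = 2·(2+5) + 4·(5+3) = 2·7 + 4·8 = 14 + 32 = 46°C.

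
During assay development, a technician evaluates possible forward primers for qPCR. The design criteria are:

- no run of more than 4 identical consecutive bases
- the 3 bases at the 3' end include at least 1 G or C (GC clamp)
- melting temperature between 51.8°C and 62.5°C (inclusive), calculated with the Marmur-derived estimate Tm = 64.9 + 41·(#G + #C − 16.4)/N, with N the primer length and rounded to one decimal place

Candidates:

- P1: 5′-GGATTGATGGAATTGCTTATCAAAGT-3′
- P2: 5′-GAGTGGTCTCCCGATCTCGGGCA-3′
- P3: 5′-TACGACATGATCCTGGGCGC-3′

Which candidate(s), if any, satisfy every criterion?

P1 (26 nt, A=8 T=9 G=7 C=2): longest run = 3 ✓; 3' end AGT has 1 G/C ✓; Tm = 64.9 + 41·(9 − 16.4)/26 = 53.2°C ✓ — passes.
P2 (23 nt, A=3 T=5 G=8 C=7): longest run = 3 ✓; 3' end GCA has 2 G/C ✓; Tm = 64.9 + 41·(15 − 16.4)/23 = 62.4°C ✓ — passes.
P3 (20 nt, A=4 T=4 G=6 C=6): longest run = 3 ✓; 3' end CGC has 3 G/C ✓; Tm = 64.9 + 41·(12 − 16.4)/20 = 55.9°C ✓ — passes.

P1, P2 and P3.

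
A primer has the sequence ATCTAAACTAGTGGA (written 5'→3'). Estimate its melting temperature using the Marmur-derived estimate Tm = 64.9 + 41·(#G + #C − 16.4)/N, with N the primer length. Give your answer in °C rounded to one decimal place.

Base counts: A=6, T=4, G=3, C=2; G+C = 5, N = 15.
Tm = 64.9 + 41·(5 − 16.4)/15 = 64.9 + -467.40/15 = 33.7°C.

33.7°C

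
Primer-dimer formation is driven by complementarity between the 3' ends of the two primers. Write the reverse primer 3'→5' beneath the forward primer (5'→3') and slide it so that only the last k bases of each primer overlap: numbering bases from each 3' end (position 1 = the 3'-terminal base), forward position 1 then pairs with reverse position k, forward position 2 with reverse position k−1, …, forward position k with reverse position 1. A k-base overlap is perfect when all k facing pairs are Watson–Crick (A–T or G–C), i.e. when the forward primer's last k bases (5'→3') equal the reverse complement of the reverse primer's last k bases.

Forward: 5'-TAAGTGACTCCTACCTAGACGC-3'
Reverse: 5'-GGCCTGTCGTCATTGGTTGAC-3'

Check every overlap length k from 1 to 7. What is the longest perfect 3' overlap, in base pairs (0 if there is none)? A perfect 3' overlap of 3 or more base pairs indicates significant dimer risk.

Last 7 bases (5'→3') — forward …TAGACGC, reverse …GGTTGAC.
Reverse complement of the reverse primer's last 7 bases: GTCAACC; its first k bases are the reverse complement of the reverse primer's last k bases, so a perfect k-base overlap needs the forward primer's last k bases to equal them.
Comparing (forward last k vs required): k=1: C vs G ✗; k=2: GC vs GT ✗; k=3: CGC vs GTC ✗; k=4: ACGC vs GTCA ✗; k=5: GACGC vs GTCAA ✗; k=6: AGACGC vs GTCAAC ✗; k=7: TAGACGC vs GTCAACC ✗.
No overlap length from 1 to 7 is perfect, so the longest perfect 3' overlap is 0.

Longest perfect overlap: 0 complementary base pairs; below the dimer-risk threshold (threshold 3).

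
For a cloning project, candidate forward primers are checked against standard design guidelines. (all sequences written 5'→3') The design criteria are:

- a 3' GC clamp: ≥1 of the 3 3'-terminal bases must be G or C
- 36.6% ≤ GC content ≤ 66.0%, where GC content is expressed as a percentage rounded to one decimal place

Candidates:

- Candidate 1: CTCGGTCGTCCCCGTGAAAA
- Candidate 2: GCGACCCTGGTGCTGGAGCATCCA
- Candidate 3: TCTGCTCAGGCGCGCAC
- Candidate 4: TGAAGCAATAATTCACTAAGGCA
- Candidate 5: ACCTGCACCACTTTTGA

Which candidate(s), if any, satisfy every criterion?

Candidate 1 (20 nt, A=4 T=4 G=5 C=7): 3' end AAA has 0 G/C, need ≥1 ✗; GC 12/20 = 60.0% ✓ — fails.
Candidate 2 (24 nt, A=4 T=4 G=8 C=8): 3' end CCA has 2 G/C ✓; GC 16/24 = 66.7%, outside 36.6–66.0% ✗ — fails.
Candidate 3 (17 nt, A=2 T=3 G=5 C=7): 3' end CAC has 2 G/C ✓; GC 12/17 = 70.6%, outside 36.6–66.0% ✗ — fails.
Candidate 4 (23 nt, A=10 T=5 G=4 C=4): 3' end GCA has 2 G/C ✓; GC 8/23 = 34.8%, outside 36.6–66.0% ✗ — fails.
Candidate 5 (17 nt, A=4 T=5 G=2 C=6): 3' end TGA has 1 G/C ✓; GC 8/17 = 47.1% ✓ — passes.

Candidate 5 only.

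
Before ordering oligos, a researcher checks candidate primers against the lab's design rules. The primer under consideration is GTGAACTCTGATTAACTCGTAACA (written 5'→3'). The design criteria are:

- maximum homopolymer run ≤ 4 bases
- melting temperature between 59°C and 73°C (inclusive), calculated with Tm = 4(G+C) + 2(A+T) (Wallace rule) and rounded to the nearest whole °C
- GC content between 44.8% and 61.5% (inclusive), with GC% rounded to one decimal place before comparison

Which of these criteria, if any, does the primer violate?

Base counts: A=8, T=7, G=4, C=5 (length 24).
homopolymer run: longest run = 2 ✓
Tm: Tm = 2·15 + 4·9 = 66°C ✓
GC content: GC 9/24 = 37.5%, outside 44.8–61.5% ✗

Fails: GC content.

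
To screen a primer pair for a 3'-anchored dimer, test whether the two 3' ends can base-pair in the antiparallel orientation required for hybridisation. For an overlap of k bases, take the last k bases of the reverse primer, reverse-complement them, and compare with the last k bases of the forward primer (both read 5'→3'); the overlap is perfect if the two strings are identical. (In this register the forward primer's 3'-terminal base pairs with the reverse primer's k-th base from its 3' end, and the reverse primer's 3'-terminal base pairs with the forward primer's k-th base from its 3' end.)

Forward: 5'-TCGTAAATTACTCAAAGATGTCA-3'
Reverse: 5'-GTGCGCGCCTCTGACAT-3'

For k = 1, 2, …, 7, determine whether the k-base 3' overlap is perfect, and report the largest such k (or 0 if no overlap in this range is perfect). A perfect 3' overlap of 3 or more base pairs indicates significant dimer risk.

Longest perfect overlap: 6 complementary base pairs; significant dimer risk (threshold 3).

Last 7 bases (5'→3') — forward …GATGTCA, reverse …CTGACAT.
Reverse complement of the reverse primer's last 7 bases: ATGTCAG; its first k bases are the reverse complement of the reverse primer's last k bases, so a perfect k-base overlap needs the forward primer's last k bases to equal them.
Comparing (forward last k vs required): k=1: A vs A ✓; k=2: CA vs AT ✗; k=3: TCA vs ATG ✗; k=4: GTCA vs ATGT ✗; k=5: TGTCA vs ATGTC ✗; k=6: ATGTCA vs ATGTCA ✓; k=7: GATGTCA vs ATGTCAG ✗.
Perfect overlaps at k = 1, 6; the largest is 6.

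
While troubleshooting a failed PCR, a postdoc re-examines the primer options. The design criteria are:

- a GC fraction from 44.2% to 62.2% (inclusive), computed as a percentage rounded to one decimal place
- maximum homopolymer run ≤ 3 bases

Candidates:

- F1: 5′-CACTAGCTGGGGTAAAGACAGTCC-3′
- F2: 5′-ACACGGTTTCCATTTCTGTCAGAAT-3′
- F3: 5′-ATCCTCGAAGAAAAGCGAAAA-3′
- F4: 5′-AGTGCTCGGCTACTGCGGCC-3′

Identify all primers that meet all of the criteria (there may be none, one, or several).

None of the candidates satisfy all criteria.

F1 (24 nt, A=7 T=4 G=7 C=6): GC 13/24 = 54.2% ✓; longest run = 4, exceeds 3 ✗ — fails.
F2 (25 nt, A=6 T=9 G=4 C=6): GC 10/25 = 40.0%, outside 44.2–62.2% ✗; longest run = 3 ✓ — fails.
F3 (21 nt, A=11 T=2 G=4 C=4): GC 8/21 = 38.1%, outside 44.2–62.2% ✗; longest run = 4, exceeds 3 ✗ — fails.
F4 (20 nt, A=2 T=4 G=7 C=7): GC 14/20 = 70.0%, outside 44.2–62.2% ✗; longest run = 2 ✓ — fails.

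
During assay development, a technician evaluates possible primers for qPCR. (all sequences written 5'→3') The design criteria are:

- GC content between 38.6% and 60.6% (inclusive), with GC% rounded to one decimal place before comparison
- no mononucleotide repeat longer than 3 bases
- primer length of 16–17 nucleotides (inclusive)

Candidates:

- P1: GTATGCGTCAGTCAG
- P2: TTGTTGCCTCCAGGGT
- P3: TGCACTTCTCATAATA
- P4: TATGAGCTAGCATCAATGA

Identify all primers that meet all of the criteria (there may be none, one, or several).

P1 (15 nt, A=3 T=4 G=5 C=3): GC 8/15 = 53.3% ✓; longest run = 1 ✓; length 15, outside 16–17 ✗ — fails.
P2 (16 nt, A=1 T=6 G=5 C=4): GC 9/16 = 56.3% ✓; longest run = 3 ✓; length 16 ✓ — passes.
P3 (16 nt, A=5 T=6 G=1 C=4): GC 5/16 = 31.3%, outside 38.6–60.6% ✗; longest run = 2 ✓; length 16 ✓ — fails.
P4 (19 nt, A=7 T=5 G=4 C=3): GC 7/19 = 36.8%, outside 38.6–60.6% ✗; longest run = 2 ✓; length 19, outside 16–17 ✗ — fails.

P2 only.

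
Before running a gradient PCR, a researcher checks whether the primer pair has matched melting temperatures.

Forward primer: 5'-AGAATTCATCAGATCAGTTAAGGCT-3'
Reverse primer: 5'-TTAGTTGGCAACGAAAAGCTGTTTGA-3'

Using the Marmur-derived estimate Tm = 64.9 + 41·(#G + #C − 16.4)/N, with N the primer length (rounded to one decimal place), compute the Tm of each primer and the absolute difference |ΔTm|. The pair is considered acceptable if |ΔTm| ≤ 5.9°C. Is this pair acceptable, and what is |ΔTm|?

Forward: G+C = 9, N = 25 → Tm = 64.9 + 41·(9 − 16.4)/25 = 52.8°C.
Reverse: G+C = 10, N = 26 → Tm = 64.9 + 41·(10 − 16.4)/26 = 54.8°C.
|ΔTm| = |52.8 − 54.8| = 2.0°C, ≤ 5.9°C.

|ΔTm| = 2.0°C; the pair is acceptable.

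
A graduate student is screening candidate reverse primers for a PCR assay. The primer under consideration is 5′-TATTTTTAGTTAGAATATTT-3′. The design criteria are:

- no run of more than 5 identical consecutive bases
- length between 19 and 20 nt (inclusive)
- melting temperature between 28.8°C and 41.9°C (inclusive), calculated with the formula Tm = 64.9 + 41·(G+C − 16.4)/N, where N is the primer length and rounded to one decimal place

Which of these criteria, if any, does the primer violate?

Meets all criteria.

Base counts: A=6, T=12, G=2, C=0 (length 20).
homopolymer run: longest run = 5 ✓
length: length 20 ✓
Tm: Tm = 64.9 + 41·(2 − 16.4)/20 = 35.4°C ✓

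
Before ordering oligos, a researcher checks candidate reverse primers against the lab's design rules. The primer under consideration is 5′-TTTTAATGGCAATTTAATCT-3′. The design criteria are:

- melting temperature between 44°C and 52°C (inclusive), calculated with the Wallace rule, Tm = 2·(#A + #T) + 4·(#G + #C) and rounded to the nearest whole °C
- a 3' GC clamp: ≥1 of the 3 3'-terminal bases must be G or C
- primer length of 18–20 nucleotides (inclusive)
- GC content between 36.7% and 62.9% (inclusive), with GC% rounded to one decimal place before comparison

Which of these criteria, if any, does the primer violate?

Base counts: A=6, T=10, G=2, C=2 (length 20).
Tm: Tm = 2·16 + 4·4 = 48°C ✓
GC clamp: 3' end TCT has 1 G/C ✓
length: length 20 ✓
GC content: GC 4/20 = 20.0%, outside 36.7–62.9% ✗

Fails: GC content.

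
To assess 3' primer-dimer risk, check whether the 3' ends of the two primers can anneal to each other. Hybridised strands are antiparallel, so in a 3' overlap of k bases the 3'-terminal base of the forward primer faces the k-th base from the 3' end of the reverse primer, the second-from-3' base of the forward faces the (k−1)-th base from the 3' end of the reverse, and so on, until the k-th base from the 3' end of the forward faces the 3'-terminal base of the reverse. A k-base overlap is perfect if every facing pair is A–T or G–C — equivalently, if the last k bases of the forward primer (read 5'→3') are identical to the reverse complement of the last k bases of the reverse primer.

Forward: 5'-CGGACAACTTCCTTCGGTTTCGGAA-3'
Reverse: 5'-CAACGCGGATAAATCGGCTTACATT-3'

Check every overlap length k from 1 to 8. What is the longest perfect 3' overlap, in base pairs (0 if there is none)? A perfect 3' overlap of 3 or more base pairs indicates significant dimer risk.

Last 8 bases (5'→3') — forward …TTTCGGAA, reverse …CTTACATT.
Reverse complement of the reverse primer's last 8 bases: AATGTAAG; its first k bases are the reverse complement of the reverse primer's last k bases, so a perfect k-base overlap needs the forward primer's last k bases to equal them.
Comparing (forward last k vs required): k=1: A vs A ✓; k=2: AA vs AA ✓; k=3: GAA vs AAT ✗; k=4: GGAA vs AATG ✗; k=5: CGGAA vs AATGT ✗; k=6: TCGGAA vs AATGTA ✗; k=7: TTCGGAA vs AATGTAA ✗; k=8: TTTCGGAA vs AATGTAAG ✗.
Perfect overlaps at k = 1, 2; the largest is 2.

Longest perfect overlap: 2 complementary base pairs; below the dimer-risk threshold (threshold 3).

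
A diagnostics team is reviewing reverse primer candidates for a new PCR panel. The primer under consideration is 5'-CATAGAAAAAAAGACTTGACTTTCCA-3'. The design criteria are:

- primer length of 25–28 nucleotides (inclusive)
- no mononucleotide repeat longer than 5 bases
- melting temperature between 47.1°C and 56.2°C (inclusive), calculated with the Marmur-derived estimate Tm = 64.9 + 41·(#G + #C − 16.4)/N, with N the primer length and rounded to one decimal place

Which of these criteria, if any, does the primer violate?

Base counts: A=12, T=6, G=3, C=5 (length 26).
length: length 26 ✓
homopolymer run: longest run = 7, exceeds 5 ✗
Tm: Tm = 64.9 + 41·(8 − 16.4)/26 = 51.7°C ✓

Fails: homopolymer run.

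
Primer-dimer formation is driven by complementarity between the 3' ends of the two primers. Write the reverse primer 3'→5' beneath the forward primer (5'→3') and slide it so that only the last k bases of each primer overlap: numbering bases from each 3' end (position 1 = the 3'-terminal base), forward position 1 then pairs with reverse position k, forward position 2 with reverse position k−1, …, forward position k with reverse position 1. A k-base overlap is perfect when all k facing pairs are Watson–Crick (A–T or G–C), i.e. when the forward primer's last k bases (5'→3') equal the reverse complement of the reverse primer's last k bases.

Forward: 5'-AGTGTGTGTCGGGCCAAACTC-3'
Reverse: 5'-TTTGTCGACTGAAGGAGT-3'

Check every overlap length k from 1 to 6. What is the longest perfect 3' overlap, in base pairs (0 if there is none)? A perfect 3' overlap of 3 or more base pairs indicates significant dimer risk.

Last 6 bases (5'→3') — forward …AAACTC, reverse …AGGAGT.
Reverse complement of the reverse primer's last 6 bases: ACTCCT; its first k bases are the reverse complement of the reverse primer's last k bases, so a perfect k-base overlap needs the forward primer's last k bases to equal them.
Comparing (forward last k vs required): k=1: C vs A ✗; k=2: TC vs AC ✗; k=3: CTC vs ACT ✗; k=4: ACTC vs ACTC ✓; k=5: AACTC vs ACTCC ✗; k=6: AAACTC vs ACTCCT ✗.
Only k = 4 is perfect, so the longest perfect 3' overlap is 4.

Longest perfect overlap: 4 complementary base pairs; significant dimer risk (threshold 3).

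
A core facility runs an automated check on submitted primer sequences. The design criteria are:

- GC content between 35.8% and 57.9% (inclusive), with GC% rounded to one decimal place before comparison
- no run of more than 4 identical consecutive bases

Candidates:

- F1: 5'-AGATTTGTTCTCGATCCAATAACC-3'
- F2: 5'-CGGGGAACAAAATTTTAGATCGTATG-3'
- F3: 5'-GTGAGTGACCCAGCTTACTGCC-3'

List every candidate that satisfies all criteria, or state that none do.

F1 (24 nt, A=7 T=8 G=3 C=6): GC 9/24 = 37.5% ✓; longest run = 3 ✓ — passes.
F2 (26 nt, A=9 T=7 G=7 C=3): GC 10/26 = 38.5% ✓; longest run = 4 ✓ — passes.
F3 (22 nt, A=4 T=5 G=6 C=7): GC 13/22 = 59.1%, outside 35.8–57.9% ✗; longest run = 3 ✓ — fails.

F1 and F2.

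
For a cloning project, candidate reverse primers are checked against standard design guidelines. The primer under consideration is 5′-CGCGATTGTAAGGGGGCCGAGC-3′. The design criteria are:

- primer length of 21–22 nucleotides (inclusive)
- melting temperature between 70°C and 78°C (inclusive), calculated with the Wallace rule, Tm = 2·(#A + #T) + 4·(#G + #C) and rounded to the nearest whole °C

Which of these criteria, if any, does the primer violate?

Meets all criteria.

Base counts: A=4, T=3, G=10, C=5 (length 22).
length: length 22 ✓
Tm: Tm = 2·7 + 4·15 = 74°C ✓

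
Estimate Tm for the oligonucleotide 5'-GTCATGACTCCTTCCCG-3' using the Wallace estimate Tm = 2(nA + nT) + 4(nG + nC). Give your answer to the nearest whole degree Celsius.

Base counts: A=2, T=5, G=3, C=7 (length 17).
Tm = 2·(2+5) + 4·(3+7) = 2·7 + 4·10 = 14 + 40 = 54°C.

54°C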